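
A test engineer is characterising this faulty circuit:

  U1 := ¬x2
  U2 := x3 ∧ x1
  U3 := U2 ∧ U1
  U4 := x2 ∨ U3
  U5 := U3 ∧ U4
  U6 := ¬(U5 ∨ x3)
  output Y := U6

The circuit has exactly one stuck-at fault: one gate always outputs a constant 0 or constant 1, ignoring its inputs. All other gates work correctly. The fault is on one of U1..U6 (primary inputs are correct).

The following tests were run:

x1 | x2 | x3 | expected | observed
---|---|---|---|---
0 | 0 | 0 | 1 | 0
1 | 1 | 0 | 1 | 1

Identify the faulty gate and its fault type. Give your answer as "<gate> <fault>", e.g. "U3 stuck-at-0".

Fault-free values for test 1 (x1=0, x2=0, x3=0): U1=1, U2=0, U3=0, U4=0, U5=0, U6=1, giving Y=1. Observed 0.
Test 1: faults giving observed 0 are {U2 stuck-at-1, U3 stuck-at-1, U5 stuck-at-1, U6 stuck-at-0}.
Test 2 (x1=1, x2=1, x3=0): fault-free U1=0, U2=0, U3=0, U4=1, U5=0, U6=1 → 1; observed 1. Eliminates U3 stuck-at-1, U5 stuck-at-1, U6 stuck-at-0.
Only U2 stuck-at-1 is consistent with every test.

U2 stuck-at-1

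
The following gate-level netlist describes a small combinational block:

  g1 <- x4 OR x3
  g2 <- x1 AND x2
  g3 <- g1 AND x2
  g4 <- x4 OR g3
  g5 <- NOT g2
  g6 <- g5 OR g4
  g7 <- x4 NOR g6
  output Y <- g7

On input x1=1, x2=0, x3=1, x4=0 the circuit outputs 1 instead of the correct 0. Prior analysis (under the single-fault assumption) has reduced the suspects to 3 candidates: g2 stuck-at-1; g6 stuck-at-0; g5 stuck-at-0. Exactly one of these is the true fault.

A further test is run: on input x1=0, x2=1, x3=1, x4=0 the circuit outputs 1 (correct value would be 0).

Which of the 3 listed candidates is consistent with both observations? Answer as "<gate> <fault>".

g6 stuck-at-0

Evaluate each candidate on input x1=0, x2=1, x3=1, x4=0:
  g2 stuck-at-1: g1=1, g2=1 [stuck-at-1], g3=1, g4=1, g5=0, g6=1, g7=0 → 0 — eliminated
  g6 stuck-at-0: g1=1, g2=0, g3=1, g4=1, g5=1, g6=0 [stuck-at-0], g7=1 → 1 — matches
  g5 stuck-at-0: g1=1, g2=0, g3=1, g4=1, g5=0 [stuck-at-0], g6=1, g7=0 → 0 — eliminated
Only g6 stuck-at-0 reproduces the observed 1.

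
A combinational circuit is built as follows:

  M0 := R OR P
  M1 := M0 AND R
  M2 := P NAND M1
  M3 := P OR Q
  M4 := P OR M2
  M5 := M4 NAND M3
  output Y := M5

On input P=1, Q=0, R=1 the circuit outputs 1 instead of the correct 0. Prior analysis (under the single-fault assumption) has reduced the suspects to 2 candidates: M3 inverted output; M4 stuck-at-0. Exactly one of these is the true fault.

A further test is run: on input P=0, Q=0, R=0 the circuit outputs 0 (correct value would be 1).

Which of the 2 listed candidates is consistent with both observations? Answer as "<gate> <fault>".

Evaluate each candidate on input P=0, Q=0, R=0:
  M3 inverted output: M0=0, M1=0, M2=1, M3=1 [inverted output], M4=1, M5=0 → 0 — matches
  M4 stuck-at-0: M0=0, M1=0, M2=1, M3=0, M4=0 [stuck-at-0], M5=1 → 1 — eliminated
Only M3 inverted output reproduces the observed 0.

M3 inverted output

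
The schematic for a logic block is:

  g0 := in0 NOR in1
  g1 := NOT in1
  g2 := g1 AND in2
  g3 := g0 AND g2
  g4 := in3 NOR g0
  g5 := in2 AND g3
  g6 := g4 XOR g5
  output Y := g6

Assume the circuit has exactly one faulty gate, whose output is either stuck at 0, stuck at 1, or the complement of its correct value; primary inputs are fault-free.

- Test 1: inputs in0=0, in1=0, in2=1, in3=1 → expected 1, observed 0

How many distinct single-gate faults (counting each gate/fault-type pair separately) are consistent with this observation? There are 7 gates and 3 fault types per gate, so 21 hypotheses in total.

Fault-free: g0=1, g1=1, g2=1, g3=1, g4=0, g5=1, g6=1 → 1. Observed 0.
  g0: stuck-at-0, inverted output ✓; others ✗
  g1: stuck-at-0, inverted output ✓; others ✗
  g2: stuck-at-0, inverted output ✓; others ✗
  g3: stuck-at-0, inverted output ✓; others ✗
  g4: stuck-at-1, inverted output ✓; others ✗
  g5: stuck-at-0, inverted output ✓; others ✗
  g6: stuck-at-0, inverted output ✓; others ✗
Consistent faults: {g0 stuck-at-0, g0 inverted output, g1 stuck-at-0, g1 inverted output, g2 stuck-at-0, g2 inverted output, g3 stuck-at-0, g3 inverted output, g4 stuck-at-1, g4 inverted output, g5 stuck-at-0, g5 inverted output, g6 stuck-at-0, g6 inverted output} — 14 in all.

14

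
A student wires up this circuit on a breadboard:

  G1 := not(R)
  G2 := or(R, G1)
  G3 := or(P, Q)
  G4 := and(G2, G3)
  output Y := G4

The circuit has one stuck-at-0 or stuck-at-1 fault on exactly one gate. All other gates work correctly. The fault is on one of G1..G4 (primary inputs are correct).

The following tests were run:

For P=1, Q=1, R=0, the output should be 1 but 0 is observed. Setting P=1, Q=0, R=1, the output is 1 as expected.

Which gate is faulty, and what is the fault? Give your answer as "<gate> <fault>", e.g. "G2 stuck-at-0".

Fault-free values for test 1 (P=1, Q=1, R=0): G1=1, G2=1, G3=1, G4=1, giving Y=1. Observed 0.
Test 1: faults giving observed 0 are {G1 stuck-at-0, G2 stuck-at-0, G3 stuck-at-0, G4 stuck-at-0}.
Test 2 (P=1, Q=0, R=1): fault-free G1=0, G2=1, G3=1, G4=1 → 1; observed 1. Eliminates G2 stuck-at-0, G3 stuck-at-0, G4 stuck-at-0.
Only G1 stuck-at-0 is consistent with every test.

G1 stuck-at-0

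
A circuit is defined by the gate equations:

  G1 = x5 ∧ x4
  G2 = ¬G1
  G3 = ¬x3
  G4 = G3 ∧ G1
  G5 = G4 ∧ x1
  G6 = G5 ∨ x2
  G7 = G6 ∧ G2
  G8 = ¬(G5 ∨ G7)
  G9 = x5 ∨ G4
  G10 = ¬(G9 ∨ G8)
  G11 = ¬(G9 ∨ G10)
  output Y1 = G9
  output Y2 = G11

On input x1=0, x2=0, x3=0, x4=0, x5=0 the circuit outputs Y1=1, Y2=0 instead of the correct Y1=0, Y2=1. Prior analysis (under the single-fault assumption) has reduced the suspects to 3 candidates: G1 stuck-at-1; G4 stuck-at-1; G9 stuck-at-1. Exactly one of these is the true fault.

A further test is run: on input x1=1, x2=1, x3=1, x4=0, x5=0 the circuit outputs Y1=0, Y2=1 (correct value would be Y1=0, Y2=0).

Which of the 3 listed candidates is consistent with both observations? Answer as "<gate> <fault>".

Evaluate each candidate on input x1=1, x2=1, x3=1, x4=0, x5=0:
  G1 stuck-at-1: G1=1 [stuck-at-1], G2=0, G3=0, G4=0, G5=0, G6=1, G7=0, G8=1, G9=0, G10=0, G11=1 → Y1=0, Y2=1 — matches
  G4 stuck-at-1: G1=0, G2=1, G3=0, G4=1 [stuck-at-1], G5=1, G6=1, G7=1, G8=0, G9=1, G10=0, G11=0 → Y1=1, Y2=0 — eliminated
  G9 stuck-at-1: G1=0, G2=1, G3=0, G4=0, G5=0, G6=1, G7=1, G8=0, G9=1 [stuck-at-1], G10=0, G11=0 → Y1=1, Y2=0 — eliminated
Only G1 stuck-at-1 reproduces the observed Y1=0, Y2=1.

G1 stuck-at-1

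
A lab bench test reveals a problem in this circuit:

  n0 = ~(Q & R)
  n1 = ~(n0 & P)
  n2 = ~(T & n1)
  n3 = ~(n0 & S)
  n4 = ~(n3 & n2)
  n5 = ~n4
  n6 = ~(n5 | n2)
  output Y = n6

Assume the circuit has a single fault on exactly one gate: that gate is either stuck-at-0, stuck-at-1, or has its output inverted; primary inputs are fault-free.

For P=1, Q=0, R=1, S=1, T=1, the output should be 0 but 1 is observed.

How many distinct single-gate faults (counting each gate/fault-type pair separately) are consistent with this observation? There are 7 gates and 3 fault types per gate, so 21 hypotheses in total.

8

Fault-free: n0=1, n1=0, n2=1, n3=0, n4=1, n5=0, n6=0 → 0. Observed 1.
  n0: stuck-at-0, inverted output ✓; others ✗
  n1: stuck-at-1, inverted output ✓; others ✗
  n2: stuck-at-0, inverted output ✓; others ✗
  n3: none of the 3 fault types match ✗
  n4: none of the 3 fault types match ✗
  n5: none of the 3 fault types match ✗
  n6: stuck-at-1, inverted output ✓; others ✗
Consistent faults: {n0 stuck-at-0, n0 inverted output, n1 stuck-at-1, n1 inverted output, n2 stuck-at-0, n2 inverted output, n6 stuck-at-1, n6 inverted output} — 8 in all.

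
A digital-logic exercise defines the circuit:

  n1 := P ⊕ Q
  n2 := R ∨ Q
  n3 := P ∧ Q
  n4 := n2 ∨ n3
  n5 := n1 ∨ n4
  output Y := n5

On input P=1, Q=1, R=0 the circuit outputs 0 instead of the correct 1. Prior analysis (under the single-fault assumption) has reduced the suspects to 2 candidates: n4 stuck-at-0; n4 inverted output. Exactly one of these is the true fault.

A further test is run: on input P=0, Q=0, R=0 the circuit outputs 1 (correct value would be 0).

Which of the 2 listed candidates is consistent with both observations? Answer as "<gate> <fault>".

Evaluate each candidate on input P=0, Q=0, R=0:
  n4 stuck-at-0: n1=0, n2=0, n3=0, n4=0 [stuck-at-0], n5=0 → 0 — eliminated
  n4 inverted output: n1=0, n2=0, n3=0, n4=1 [inverted output], n5=1 → 1 — matches
Only n4 inverted output reproduces the observed 1.

n4 inverted output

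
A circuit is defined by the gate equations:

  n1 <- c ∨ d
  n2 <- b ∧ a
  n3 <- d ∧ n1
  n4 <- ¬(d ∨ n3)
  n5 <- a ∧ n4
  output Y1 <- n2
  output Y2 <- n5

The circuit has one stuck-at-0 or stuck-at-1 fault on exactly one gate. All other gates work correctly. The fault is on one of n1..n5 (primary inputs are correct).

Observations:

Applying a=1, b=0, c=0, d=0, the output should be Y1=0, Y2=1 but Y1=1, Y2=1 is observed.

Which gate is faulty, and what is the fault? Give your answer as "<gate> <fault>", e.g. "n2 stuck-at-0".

Fault-free values for test 1 (a=1, b=0, c=0, d=0): n1=0, n2=0, n3=0, n4=1, n5=1, giving Y1=0, Y2=1. Observed Y1=1, Y2=1.
Test 1: faults giving observed Y1=1, Y2=1 are {n2 stuck-at-1}.
Only n2 stuck-at-1 is consistent with every test.

n2 stuck-at-1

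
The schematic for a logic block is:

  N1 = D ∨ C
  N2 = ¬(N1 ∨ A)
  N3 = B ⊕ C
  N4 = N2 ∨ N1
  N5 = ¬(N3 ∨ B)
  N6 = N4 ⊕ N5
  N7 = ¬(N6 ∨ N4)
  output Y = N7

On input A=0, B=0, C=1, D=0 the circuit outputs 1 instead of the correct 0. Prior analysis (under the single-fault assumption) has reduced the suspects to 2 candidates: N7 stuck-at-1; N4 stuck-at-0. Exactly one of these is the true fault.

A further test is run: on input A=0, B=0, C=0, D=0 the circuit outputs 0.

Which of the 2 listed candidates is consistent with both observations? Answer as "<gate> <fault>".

N4 stuck-at-0

Evaluate each candidate on input A=0, B=0, C=0, D=0:
  N7 stuck-at-1: N1=0, N2=1, N3=0, N4=1, N5=1, N6=0, N7=1 [stuck-at-1] → 1 — eliminated
  N4 stuck-at-0: N1=0, N2=1, N3=0, N4=0 [stuck-at-0], N5=1, N6=1, N7=0 → 0 — matches
Only N4 stuck-at-0 reproduces the observed 0.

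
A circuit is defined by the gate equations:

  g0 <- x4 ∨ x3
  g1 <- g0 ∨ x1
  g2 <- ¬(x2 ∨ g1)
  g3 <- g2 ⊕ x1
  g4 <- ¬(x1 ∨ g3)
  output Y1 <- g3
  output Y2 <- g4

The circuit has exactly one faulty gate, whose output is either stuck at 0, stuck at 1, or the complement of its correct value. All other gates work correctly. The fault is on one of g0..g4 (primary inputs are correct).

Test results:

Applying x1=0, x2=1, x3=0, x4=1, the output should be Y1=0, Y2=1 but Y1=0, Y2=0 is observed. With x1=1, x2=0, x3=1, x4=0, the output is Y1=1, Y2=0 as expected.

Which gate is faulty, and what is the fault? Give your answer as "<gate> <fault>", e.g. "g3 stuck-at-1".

g4 stuck-at-0

Fault-free values for test 1 (x1=0, x2=1, x3=0, x4=1): g0=1, g1=1, g2=0, g3=0, g4=1, giving Y1=0, Y2=1. Observed Y1=0, Y2=0.
Test 1: faults giving observed Y1=0, Y2=0 are {g4 stuck-at-0, g4 inverted output}.
Test 2 (x1=1, x2=0, x3=1, x4=0): fault-free g0=1, g1=1, g2=0, g3=1, g4=0 → Y1=1, Y2=0; observed Y1=1, Y2=0. Eliminates g4 inverted output.
Only g4 stuck-at-0 is consistent with every test.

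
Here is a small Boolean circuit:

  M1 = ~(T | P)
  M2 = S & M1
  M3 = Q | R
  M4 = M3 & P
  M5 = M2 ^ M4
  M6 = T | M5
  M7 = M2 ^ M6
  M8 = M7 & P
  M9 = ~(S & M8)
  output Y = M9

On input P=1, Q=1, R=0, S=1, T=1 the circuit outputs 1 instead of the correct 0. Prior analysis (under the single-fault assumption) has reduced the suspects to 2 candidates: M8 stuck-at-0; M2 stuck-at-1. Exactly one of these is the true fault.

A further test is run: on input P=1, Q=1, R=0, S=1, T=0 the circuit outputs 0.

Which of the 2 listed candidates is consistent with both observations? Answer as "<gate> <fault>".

Evaluate each candidate on input P=1, Q=1, R=0, S=1, T=0:
  M8 stuck-at-0: M1=0, M2=0, M3=1, M4=1, M5=1, M6=1, M7=1, M8=0 [stuck-at-0], M9=1 → 1 — eliminated
  M2 stuck-at-1: M1=0, M2=1 [stuck-at-1], M3=1, M4=1, M5=0, M6=0, M7=1, M8=1, M9=0 → 0 — matches
Only M2 stuck-at-1 reproduces the observed 0.

M2 stuck-at-1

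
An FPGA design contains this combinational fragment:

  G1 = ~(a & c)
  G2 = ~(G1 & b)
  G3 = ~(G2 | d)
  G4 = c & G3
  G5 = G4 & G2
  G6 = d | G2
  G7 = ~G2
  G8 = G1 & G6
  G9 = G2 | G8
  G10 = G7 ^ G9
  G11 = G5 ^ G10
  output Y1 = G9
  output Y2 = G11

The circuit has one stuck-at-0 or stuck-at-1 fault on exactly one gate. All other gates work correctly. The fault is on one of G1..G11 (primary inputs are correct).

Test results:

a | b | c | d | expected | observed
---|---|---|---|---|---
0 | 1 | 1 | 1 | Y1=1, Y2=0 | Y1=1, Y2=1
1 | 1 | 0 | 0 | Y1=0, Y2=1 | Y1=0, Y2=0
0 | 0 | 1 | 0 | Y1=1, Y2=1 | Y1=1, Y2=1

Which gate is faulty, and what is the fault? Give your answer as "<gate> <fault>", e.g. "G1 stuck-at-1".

Fault-free values for test 1 (a=0, b=1, c=1, d=1): G1=1, G2=0, G3=0, G4=0, G5=0, G6=1, G7=1, G8=1, G9=1, G10=0, G11=0, giving Y1=1, Y2=0. Observed Y1=1, Y2=1.
Test 1: faults giving observed Y1=1, Y2=1 are {G1 stuck-at-0, G2 stuck-at-1, G5 stuck-at-1, G7 stuck-at-0, G10 stuck-at-1, G11 stuck-at-1}.
Test 2 (a=1, b=1, c=0, d=0): fault-free G1=1, G2=0, G3=1, G4=0, G5=0, G6=0, G7=1, G8=0, G9=0, G10=1, G11=1 → Y1=0, Y2=1; observed Y1=0, Y2=0. Eliminates G1 stuck-at-0, G2 stuck-at-1, G10 stuck-at-1, G11 stuck-at-1.
Test 3 (a=0, b=0, c=1, d=0): fault-free G1=1, G2=1, G3=0, G4=0, G5=0, G6=1, G7=0, G8=1, G9=1, G10=1, G11=1 → Y1=1, Y2=1; observed Y1=1, Y2=1. Eliminates G5 stuck-at-1.
Only G7 stuck-at-0 is consistent with every test.

G7 stuck-at-0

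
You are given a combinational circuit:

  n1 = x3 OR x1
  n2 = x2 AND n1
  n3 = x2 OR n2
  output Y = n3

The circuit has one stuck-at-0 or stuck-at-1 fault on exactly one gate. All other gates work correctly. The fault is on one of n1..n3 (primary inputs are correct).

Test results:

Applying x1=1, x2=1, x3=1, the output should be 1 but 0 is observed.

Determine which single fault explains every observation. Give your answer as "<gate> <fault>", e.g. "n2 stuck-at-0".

Fault-free values for test 1 (x1=1, x2=1, x3=1): n1=1, n2=1, n3=1, giving Y=1. Observed 0.
Test 1: faults giving observed 0 are {n3 stuck-at-0}.
Only n3 stuck-at-0 is consistent with every test.

n3 stuck-at-0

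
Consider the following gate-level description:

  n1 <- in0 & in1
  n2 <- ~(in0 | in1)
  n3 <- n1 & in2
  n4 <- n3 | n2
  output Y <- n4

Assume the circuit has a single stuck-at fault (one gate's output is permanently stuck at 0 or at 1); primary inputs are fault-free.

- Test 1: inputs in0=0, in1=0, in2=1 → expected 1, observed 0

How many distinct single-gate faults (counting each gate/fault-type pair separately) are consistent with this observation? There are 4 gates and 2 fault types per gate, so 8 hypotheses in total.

2

Fault-free: n1=0, n2=1, n3=0, n4=1 → 1. Observed 0.
  n1 stuck-at-0: output 1 ✗
  n1 stuck-at-1: output 1 ✗
  n2 stuck-at-0: output 0 ✓
  n2 stuck-at-1: output 1 ✗
  n3 stuck-at-0: output 1 ✗
  n3 stuck-at-1: output 1 ✗
  n4 stuck-at-0: output 0 ✓
  n4 stuck-at-1: output 1 ✗
Consistent faults: {n2 stuck-at-0, n4 stuck-at-0} — 2 in all.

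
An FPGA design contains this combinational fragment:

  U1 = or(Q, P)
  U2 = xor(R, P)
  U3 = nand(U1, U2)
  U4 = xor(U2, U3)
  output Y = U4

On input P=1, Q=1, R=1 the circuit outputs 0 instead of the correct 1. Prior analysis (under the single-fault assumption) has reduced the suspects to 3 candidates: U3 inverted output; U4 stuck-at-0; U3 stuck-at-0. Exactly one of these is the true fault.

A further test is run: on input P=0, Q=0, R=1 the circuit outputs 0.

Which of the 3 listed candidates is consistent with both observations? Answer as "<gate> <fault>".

Evaluate each candidate on input P=0, Q=0, R=1:
  U3 inverted output: U1=0, U2=1, U3=0 [inverted output], U4=1 → 1 — eliminated
  U4 stuck-at-0: U1=0, U2=1, U3=1, U4=0 [stuck-at-0] → 0 — matches
  U3 stuck-at-0: U1=0, U2=1, U3=0 [stuck-at-0], U4=1 → 1 — eliminated
Only U4 stuck-at-0 reproduces the observed 0.

U4 stuck-at-0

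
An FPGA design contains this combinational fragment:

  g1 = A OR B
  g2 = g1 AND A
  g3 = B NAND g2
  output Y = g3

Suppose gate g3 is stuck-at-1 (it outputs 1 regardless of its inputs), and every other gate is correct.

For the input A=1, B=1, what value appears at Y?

1

Propagate with g3 forced: g1=1, g2=1, g3=1 [stuck-at-1].
So Y = 1. (Without the fault it would be 0.)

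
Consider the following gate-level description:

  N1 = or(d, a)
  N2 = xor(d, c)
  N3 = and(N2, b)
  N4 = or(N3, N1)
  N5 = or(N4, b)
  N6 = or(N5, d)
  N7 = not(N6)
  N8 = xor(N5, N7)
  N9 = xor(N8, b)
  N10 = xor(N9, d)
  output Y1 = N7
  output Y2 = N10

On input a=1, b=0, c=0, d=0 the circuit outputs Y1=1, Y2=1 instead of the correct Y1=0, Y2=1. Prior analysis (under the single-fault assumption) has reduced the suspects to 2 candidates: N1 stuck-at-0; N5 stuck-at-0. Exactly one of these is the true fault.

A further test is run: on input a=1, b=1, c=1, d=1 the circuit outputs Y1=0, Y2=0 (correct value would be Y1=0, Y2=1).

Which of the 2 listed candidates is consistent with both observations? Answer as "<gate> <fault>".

Evaluate each candidate on input a=1, b=1, c=1, d=1:
  N1 stuck-at-0: N1=0 [stuck-at-0], N2=0, N3=0, N4=0, N5=1, N6=1, N7=0, N8=1, N9=0, N10=1 → Y1=0, Y2=1 — eliminated
  N5 stuck-at-0: N1=1, N2=0, N3=0, N4=1, N5=0 [stuck-at-0], N6=1, N7=0, N8=0, N9=1, N10=0 → Y1=0, Y2=0 — matches
Only N5 stuck-at-0 reproduces the observed Y1=0, Y2=0.

N5 stuck-at-0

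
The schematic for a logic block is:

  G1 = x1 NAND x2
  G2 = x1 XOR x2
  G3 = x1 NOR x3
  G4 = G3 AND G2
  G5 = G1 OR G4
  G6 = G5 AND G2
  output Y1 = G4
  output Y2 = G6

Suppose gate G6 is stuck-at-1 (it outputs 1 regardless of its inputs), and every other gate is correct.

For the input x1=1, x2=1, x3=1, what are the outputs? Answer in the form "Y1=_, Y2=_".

Propagate with G6 forced: G1=0, G2=0, G3=0, G4=0, G5=0, G6=1 [stuck-at-1].
So the outputs are Y1=0, Y2=1. (Without the fault they would be Y1=0, Y2=0.)

Y1=0, Y2=1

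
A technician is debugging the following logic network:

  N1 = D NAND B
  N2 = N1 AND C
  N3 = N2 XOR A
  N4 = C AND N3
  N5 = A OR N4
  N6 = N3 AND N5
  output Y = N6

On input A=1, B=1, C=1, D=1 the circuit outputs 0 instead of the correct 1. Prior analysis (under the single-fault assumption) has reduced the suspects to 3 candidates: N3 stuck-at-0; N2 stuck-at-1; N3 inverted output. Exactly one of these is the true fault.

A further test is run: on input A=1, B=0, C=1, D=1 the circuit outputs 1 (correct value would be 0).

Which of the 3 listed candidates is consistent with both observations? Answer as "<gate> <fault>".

Evaluate each candidate on input A=1, B=0, C=1, D=1:
  N3 stuck-at-0: N1=1, N2=1, N3=0 [stuck-at-0], N4=0, N5=1, N6=0 → 0 — eliminated
  N2 stuck-at-1: N1=1, N2=1 [stuck-at-1], N3=0, N4=0, N5=1, N6=0 → 0 — eliminated
  N3 inverted output: N1=1, N2=1, N3=1 [inverted output], N4=1, N5=1, N6=1 → 1 — matches
Only N3 inverted output reproduces the observed 1.

N3 inverted output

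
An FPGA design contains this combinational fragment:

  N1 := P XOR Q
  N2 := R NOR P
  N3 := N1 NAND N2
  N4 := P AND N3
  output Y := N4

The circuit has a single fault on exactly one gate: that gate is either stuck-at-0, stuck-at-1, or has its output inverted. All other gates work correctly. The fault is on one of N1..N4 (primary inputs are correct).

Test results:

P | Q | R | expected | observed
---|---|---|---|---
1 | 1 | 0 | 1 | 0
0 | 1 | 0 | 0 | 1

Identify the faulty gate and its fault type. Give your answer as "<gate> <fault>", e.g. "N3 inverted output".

Fault-free values for test 1 (P=1, Q=1, R=0): N1=0, N2=0, N3=1, N4=1, giving Y=1. Observed 0.
Test 1: faults giving observed 0 are {N3 stuck-at-0, N3 inverted output, N4 stuck-at-0, N4 inverted output}.
Test 2 (P=0, Q=1, R=0): fault-free N1=1, N2=1, N3=0, N4=0 → 0; observed 1. Eliminates N3 stuck-at-0, N3 inverted output, N4 stuck-at-0.
Only N4 inverted output is consistent with every test.

N4 inverted output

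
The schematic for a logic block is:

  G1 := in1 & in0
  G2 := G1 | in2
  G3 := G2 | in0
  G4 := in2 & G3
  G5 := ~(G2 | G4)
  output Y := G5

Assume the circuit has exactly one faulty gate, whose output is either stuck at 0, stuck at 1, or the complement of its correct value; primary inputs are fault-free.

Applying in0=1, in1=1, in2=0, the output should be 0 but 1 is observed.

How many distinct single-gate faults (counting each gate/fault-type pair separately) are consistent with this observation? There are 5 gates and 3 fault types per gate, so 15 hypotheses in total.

Fault-free: G1=1, G2=1, G3=1, G4=0, G5=0 → 0. Observed 1.
  G1: stuck-at-0, inverted output ✓; others ✗
  G2: stuck-at-0, inverted output ✓; others ✗
  G3: none of the 3 fault types match ✗
  G4: none of the 3 fault types match ✗
  G5: stuck-at-1, inverted output ✓; others ✗
Consistent faults: {G1 stuck-at-0, G1 inverted output, G2 stuck-at-0, G2 inverted output, G5 stuck-at-1, G5 inverted output} — 6 in all.

6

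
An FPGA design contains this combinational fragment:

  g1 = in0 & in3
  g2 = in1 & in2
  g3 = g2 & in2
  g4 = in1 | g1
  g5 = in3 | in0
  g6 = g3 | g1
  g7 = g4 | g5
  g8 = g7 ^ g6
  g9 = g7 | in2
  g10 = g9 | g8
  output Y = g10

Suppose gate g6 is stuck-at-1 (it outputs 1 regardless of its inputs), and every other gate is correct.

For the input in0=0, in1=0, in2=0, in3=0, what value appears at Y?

1

Propagate with g6 forced: g1=0, g2=0, g3=0, g4=0, g5=0, g6=1 [stuck-at-1], g7=0, g8=1, g9=0, g10=1.
So Y = 1. (Without the fault it would be 0.)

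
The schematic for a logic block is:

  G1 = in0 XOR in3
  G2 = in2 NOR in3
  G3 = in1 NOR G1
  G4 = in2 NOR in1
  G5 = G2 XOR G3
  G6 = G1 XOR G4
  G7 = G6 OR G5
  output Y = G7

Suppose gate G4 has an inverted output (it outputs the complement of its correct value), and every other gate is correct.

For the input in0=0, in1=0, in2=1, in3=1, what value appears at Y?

Propagate with G4 forced: G1=1, G2=0, G3=0, G4=1 [inverted output], G5=0, G6=0, G7=0.
So Y = 0. (Without the fault it would be 1.)

0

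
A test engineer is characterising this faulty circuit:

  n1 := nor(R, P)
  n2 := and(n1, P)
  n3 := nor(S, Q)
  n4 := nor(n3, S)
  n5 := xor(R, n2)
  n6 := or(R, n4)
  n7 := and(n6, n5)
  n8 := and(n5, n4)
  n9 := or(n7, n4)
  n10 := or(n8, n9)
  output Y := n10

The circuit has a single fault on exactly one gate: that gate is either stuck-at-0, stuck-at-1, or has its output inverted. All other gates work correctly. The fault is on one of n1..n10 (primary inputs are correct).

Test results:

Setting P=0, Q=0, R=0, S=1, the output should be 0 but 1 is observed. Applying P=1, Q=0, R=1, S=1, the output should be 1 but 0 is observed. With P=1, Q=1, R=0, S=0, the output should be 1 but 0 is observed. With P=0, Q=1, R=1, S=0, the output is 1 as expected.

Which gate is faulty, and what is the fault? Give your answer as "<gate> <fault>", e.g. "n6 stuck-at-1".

Fault-free values for test 1 (P=0, Q=0, R=0, S=1): n1=1, n2=0, n3=0, n4=0, n5=0, n6=0, n7=0, n8=0, n9=0, n10=0, giving Y=0. Observed 1.
Test 1: faults giving observed 1 are {n4 stuck-at-1, n4 inverted output, n7 stuck-at-1, n7 inverted output, n8 stuck-at-1, n8 inverted output, n9 stuck-at-1, n9 inverted output, n10 stuck-at-1, n10 inverted output}.
Test 2 (P=1, Q=0, R=1, S=1): fault-free n1=0, n2=0, n3=0, n4=0, n5=1, n6=1, n7=1, n8=0, n9=1, n10=1 → 1; observed 0. Eliminates n4 stuck-at-1, n4 inverted output, n7 stuck-at-1, n8 stuck-at-1, n8 inverted output, n9 stuck-at-1, n10 stuck-at-1.
Test 3 (P=1, Q=1, R=0, S=0): fault-free n1=0, n2=0, n3=0, n4=1, n5=0, n6=1, n7=0, n8=0, n9=1, n10=1 → 1; observed 0. Eliminates n7 inverted output.
Test 4 (P=0, Q=1, R=1, S=0): fault-free n1=0, n2=0, n3=0, n4=1, n5=1, n6=1, n7=1, n8=1, n9=1, n10=1 → 1; observed 1. Eliminates n10 inverted output.
Only n9 inverted output is consistent with every test.

n9 inverted output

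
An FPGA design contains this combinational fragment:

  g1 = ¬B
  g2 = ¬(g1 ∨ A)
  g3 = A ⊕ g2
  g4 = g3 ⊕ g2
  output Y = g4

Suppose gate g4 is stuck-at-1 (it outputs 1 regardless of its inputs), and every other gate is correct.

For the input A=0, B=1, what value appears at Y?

Propagate with g4 forced: g1=0, g2=1, g3=1, g4=1 [stuck-at-1].
So Y = 1. (Without the fault it would be 0.)

1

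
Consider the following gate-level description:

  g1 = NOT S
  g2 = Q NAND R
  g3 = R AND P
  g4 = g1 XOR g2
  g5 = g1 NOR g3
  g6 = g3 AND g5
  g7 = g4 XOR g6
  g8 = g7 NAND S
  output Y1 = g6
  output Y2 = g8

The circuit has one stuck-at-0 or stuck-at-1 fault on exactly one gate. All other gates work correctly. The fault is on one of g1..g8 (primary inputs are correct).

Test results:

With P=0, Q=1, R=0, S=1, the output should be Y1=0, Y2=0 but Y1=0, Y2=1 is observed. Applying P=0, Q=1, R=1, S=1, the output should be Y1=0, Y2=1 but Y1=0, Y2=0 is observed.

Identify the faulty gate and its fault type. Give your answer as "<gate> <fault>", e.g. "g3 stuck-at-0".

Fault-free values for test 1 (P=0, Q=1, R=0, S=1): g1=0, g2=1, g3=0, g4=1, g5=1, g6=0, g7=1, g8=0, giving Y1=0, Y2=0. Observed Y1=0, Y2=1.
Test 1: faults giving observed Y1=0, Y2=1 are {g1 stuck-at-1, g2 stuck-at-0, g4 stuck-at-0, g7 stuck-at-0, g8 stuck-at-1}.
Test 2 (P=0, Q=1, R=1, S=1): fault-free g1=0, g2=0, g3=0, g4=0, g5=1, g6=0, g7=0, g8=1 → Y1=0, Y2=1; observed Y1=0, Y2=0. Eliminates g2 stuck-at-0, g4 stuck-at-0, g7 stuck-at-0, g8 stuck-at-1.
Only g1 stuck-at-1 is consistent with every test.

g1 stuck-at-1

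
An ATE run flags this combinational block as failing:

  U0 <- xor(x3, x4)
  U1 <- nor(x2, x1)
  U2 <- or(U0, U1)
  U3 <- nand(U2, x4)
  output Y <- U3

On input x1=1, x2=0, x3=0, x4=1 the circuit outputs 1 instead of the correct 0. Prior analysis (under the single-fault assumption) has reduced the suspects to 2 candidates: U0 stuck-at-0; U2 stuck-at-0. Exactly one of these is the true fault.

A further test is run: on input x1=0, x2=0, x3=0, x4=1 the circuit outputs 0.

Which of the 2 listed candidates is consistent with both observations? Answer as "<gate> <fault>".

U0 stuck-at-0

Evaluate each candidate on input x1=0, x2=0, x3=0, x4=1:
  U0 stuck-at-0: U0=0 [stuck-at-0], U1=1, U2=1, U3=0 → 0 — matches
  U2 stuck-at-0: U0=1, U1=1, U2=0 [stuck-at-0], U3=1 → 1 — eliminated
Only U0 stuck-at-0 reproduces the observed 0.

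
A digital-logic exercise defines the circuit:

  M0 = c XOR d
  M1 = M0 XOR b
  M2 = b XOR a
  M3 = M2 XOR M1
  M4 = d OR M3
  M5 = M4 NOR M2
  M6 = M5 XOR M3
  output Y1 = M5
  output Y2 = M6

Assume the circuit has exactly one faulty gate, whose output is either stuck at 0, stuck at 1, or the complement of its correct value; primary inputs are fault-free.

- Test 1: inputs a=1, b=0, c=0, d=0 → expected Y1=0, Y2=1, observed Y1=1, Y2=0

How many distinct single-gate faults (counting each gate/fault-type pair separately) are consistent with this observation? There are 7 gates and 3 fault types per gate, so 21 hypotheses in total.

Fault-free: M0=0, M1=0, M2=1, M3=1, M4=1, M5=0, M6=1 → Y1=0, Y2=1. Observed Y1=1, Y2=0.
  M0: none of the 3 fault types match ✗
  M1: none of the 3 fault types match ✗
  M2: none of the 3 fault types match ✗
  M3: none of the 3 fault types match ✗
  M4: none of the 3 fault types match ✗
  M5: stuck-at-1, inverted output ✓; others ✗
  M6: none of the 3 fault types match ✗
Consistent faults: {M5 stuck-at-1, M5 inverted output} — 2 in all.

2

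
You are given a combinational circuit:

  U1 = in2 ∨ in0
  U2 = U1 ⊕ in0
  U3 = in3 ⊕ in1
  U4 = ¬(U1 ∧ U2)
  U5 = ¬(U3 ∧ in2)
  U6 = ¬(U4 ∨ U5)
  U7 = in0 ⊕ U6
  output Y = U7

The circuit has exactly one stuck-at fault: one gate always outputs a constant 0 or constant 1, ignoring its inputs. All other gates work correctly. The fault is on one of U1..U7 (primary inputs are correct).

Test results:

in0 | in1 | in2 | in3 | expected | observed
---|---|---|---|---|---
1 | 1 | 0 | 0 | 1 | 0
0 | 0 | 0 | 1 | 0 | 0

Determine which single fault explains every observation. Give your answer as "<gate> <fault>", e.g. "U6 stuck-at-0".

Fault-free values for test 1 (in0=1, in1=1, in2=0, in3=0): U1=1, U2=0, U3=1, U4=1, U5=1, U6=0, U7=1, giving Y=1. Observed 0.
Test 1: faults giving observed 0 are {U6 stuck-at-1, U7 stuck-at-0}.
Test 2 (in0=0, in1=0, in2=0, in3=1): fault-free U1=0, U2=0, U3=1, U4=1, U5=1, U6=0, U7=0 → 0; observed 0. Eliminates U6 stuck-at-1.
Only U7 stuck-at-0 is consistent with every test.

U7 stuck-at-0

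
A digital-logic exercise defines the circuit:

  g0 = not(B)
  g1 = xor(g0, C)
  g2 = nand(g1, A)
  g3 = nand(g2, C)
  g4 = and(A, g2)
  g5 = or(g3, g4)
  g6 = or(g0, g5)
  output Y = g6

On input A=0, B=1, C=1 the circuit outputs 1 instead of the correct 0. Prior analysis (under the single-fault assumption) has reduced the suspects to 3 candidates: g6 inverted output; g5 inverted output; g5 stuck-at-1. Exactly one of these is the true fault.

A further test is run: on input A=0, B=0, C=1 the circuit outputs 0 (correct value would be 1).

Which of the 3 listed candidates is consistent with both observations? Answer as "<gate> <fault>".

Evaluate each candidate on input A=0, B=0, C=1:
  g6 inverted output: g0=1, g1=0, g2=1, g3=0, g4=0, g5=0, g6=0 [inverted output] → 0 — matches
  g5 inverted output: g0=1, g1=0, g2=1, g3=0, g4=0, g5=1 [inverted output], g6=1 → 1 — eliminated
  g5 stuck-at-1: g0=1, g1=0, g2=1, g3=0, g4=0, g5=1 [stuck-at-1], g6=1 → 1 — eliminated
Only g6 inverted output reproduces the observed 0.

g6 inverted output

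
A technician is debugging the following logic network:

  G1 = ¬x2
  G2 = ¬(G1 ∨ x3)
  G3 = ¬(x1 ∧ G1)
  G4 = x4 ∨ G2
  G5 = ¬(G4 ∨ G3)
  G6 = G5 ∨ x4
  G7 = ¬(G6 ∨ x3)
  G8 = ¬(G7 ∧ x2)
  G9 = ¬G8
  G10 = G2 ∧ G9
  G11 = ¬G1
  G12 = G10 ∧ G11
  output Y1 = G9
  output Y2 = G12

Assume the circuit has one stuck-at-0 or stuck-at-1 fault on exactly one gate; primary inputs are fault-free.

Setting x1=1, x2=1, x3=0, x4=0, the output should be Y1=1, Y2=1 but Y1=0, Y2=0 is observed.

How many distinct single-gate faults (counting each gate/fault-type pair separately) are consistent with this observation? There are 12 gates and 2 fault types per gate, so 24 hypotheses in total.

6

Fault-free: G1=0, G2=1, G3=1, G4=1, G5=0, G6=0, G7=1, G8=0, G9=1, G10=1, G11=1, G12=1 → Y1=1, Y2=1. Observed Y1=0, Y2=0.
  G1: stuck-at-1 ✓; others ✗
  G2: none of the 2 fault types match ✗
  G3: none of the 2 fault types match ✗
  G4: none of the 2 fault types match ✗
  G5: stuck-at-1 ✓; others ✗
  G6: stuck-at-1 ✓; others ✗
  G7: stuck-at-0 ✓; others ✗
  G8: stuck-at-1 ✓; others ✗
  G9: stuck-at-0 ✓; others ✗
  G10: none of the 2 fault types match ✗
  G11: none of the 2 fault types match ✗
  G12: none of the 2 fault types match ✗
Consistent faults: {G1 stuck-at-1, G5 stuck-at-1, G6 stuck-at-1, G7 stuck-at-0, G8 stuck-at-1, G9 stuck-at-0} — 6 in all.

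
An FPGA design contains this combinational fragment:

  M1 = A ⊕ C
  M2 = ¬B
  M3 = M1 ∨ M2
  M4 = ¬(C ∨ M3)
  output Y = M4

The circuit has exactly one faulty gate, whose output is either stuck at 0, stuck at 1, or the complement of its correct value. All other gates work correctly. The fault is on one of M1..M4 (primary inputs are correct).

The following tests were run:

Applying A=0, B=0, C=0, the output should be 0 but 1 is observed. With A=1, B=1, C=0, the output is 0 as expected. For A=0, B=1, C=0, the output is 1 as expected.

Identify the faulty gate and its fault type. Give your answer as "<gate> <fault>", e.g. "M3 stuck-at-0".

M2 stuck-at-0

Fault-free values for test 1 (A=0, B=0, C=0): M1=0, M2=1, M3=1, M4=0, giving Y=0. Observed 1.
Test 1: faults giving observed 1 are {M2 stuck-at-0, M2 inverted output, M3 stuck-at-0, M3 inverted output, M4 stuck-at-1, M4 inverted output}.
Test 2 (A=1, B=1, C=0): fault-free M1=1, M2=0, M3=1, M4=0 → 0; observed 0. Eliminates M3 stuck-at-0, M3 inverted output, M4 stuck-at-1, M4 inverted output.
Test 3 (A=0, B=1, C=0): fault-free M1=0, M2=0, M3=0, M4=1 → 1; observed 1. Eliminates M2 inverted output.
Only M2 stuck-at-0 is consistent with every test.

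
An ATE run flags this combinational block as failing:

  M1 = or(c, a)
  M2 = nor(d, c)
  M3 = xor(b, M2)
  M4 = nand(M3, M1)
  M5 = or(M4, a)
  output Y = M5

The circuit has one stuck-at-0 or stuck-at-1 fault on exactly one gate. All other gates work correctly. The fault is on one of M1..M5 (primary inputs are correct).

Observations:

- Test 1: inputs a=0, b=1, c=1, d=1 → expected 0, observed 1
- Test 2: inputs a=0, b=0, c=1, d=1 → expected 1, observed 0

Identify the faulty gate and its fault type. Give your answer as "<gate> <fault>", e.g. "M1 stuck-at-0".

Fault-free values for test 1 (a=0, b=1, c=1, d=1): M1=1, M2=0, M3=1, M4=0, M5=0, giving Y=0. Observed 1.
Test 1: faults giving observed 1 are {M1 stuck-at-0, M2 stuck-at-1, M3 stuck-at-0, M4 stuck-at-1, M5 stuck-at-1}.
Test 2 (a=0, b=0, c=1, d=1): fault-free M1=1, M2=0, M3=0, M4=1, M5=1 → 1; observed 0. Eliminates M1 stuck-at-0, M3 stuck-at-0, M4 stuck-at-1, M5 stuck-at-1.
Only M2 stuck-at-1 is consistent with every test.

M2 stuck-at-1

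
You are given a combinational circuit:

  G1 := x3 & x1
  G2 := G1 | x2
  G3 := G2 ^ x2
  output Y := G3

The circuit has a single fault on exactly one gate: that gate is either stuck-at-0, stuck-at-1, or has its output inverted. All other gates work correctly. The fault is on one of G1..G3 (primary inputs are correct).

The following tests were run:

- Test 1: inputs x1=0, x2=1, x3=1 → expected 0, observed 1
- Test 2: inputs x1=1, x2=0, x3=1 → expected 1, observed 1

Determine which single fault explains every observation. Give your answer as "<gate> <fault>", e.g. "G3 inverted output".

G3 stuck-at-1

Fault-free values for test 1 (x1=0, x2=1, x3=1): G1=0, G2=1, G3=0, giving Y=0. Observed 1.
Test 1: faults giving observed 1 are {G2 stuck-at-0, G2 inverted output, G3 stuck-at-1, G3 inverted output}.
Test 2 (x1=1, x2=0, x3=1): fault-free G1=1, G2=1, G3=1 → 1; observed 1. Eliminates G2 stuck-at-0, G2 inverted output, G3 inverted output.
Only G3 stuck-at-1 is consistent with every test.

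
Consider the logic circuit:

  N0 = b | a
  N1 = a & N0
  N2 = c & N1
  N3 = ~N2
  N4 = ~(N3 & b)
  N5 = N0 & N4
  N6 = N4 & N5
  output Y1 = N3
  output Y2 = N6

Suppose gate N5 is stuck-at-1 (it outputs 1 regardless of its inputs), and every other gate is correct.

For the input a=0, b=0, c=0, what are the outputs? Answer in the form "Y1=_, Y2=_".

Propagate with N5 forced: N0=0, N1=0, N2=0, N3=1, N4=1, N5=1 [stuck-at-1], N6=1.
So the outputs are Y1=1, Y2=1. (Without the fault they would be Y1=1, Y2=0.)

Y1=1, Y2=1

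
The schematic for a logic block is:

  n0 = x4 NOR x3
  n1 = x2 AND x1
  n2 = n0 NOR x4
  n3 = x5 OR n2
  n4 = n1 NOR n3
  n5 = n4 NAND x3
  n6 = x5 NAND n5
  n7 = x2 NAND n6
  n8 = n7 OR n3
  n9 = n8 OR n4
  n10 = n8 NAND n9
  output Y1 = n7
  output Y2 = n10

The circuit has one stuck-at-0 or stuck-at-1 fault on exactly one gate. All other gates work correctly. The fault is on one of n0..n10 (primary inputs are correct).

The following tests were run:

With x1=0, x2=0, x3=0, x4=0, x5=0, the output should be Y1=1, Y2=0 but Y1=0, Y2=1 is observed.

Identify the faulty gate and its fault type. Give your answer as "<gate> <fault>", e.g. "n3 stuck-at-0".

n7 stuck-at-0

Fault-free values for test 1 (x1=0, x2=0, x3=0, x4=0, x5=0): n0=1, n1=0, n2=0, n3=0, n4=1, n5=1, n6=1, n7=1, n8=1, n9=1, n10=0, giving Y1=1, Y2=0. Observed Y1=0, Y2=1.
Test 1: faults giving observed Y1=0, Y2=1 are {n7 stuck-at-0}.
Only n7 stuck-at-0 is consistent with every test.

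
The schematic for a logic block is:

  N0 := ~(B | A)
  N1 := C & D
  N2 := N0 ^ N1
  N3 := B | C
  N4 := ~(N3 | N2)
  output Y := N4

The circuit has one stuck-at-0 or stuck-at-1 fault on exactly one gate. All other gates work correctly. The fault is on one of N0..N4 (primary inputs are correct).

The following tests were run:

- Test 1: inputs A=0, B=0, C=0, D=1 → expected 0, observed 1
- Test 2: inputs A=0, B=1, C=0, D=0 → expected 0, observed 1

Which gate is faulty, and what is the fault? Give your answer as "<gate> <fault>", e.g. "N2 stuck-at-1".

N4 stuck-at-1

Fault-free values for test 1 (A=0, B=0, C=0, D=1): N0=1, N1=0, N2=1, N3=0, N4=0, giving Y=0. Observed 1.
Test 1: faults giving observed 1 are {N0 stuck-at-0, N1 stuck-at-1, N2 stuck-at-0, N4 stuck-at-1}.
Test 2 (A=0, B=1, C=0, D=0): fault-free N0=0, N1=0, N2=0, N3=1, N4=0 → 0; observed 1. Eliminates N0 stuck-at-0, N1 stuck-at-1, N2 stuck-at-0.
Only N4 stuck-at-1 is consistent with every test.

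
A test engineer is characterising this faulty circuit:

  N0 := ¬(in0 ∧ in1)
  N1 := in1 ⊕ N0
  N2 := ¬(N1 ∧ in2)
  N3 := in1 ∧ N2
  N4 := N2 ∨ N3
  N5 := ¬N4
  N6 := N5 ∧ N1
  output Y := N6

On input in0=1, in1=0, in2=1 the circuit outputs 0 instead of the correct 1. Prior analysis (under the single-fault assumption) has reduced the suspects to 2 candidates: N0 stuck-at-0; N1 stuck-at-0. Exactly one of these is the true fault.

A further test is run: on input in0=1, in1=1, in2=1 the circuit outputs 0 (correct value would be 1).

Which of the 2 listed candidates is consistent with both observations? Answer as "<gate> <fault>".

Evaluate each candidate on input in0=1, in1=1, in2=1:
  N0 stuck-at-0: N0=0 [stuck-at-0], N1=1, N2=0, N3=0, N4=0, N5=1, N6=1 → 1 — eliminated
  N1 stuck-at-0: N0=0, N1=0 [stuck-at-0], N2=1, N3=1, N4=1, N5=0, N6=0 → 0 — matches
Only N1 stuck-at-0 reproduces the observed 0.

N1 stuck-at-0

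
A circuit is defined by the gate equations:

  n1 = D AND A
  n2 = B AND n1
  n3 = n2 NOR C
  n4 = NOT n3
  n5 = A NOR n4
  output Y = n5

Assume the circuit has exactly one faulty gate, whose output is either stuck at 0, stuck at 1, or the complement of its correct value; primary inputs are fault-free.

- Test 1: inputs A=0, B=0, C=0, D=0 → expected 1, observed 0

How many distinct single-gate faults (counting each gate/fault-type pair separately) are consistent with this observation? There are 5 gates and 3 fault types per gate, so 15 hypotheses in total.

8

Fault-free: n1=0, n2=0, n3=1, n4=0, n5=1 → 1. Observed 0.
  n1: none of the 3 fault types match ✗
  n2: stuck-at-1, inverted output ✓; others ✗
  n3: stuck-at-0, inverted output ✓; others ✗
  n4: stuck-at-1, inverted output ✓; others ✗
  n5: stuck-at-0, inverted output ✓; others ✗
Consistent faults: {n2 stuck-at-1, n2 inverted output, n3 stuck-at-0, n3 inverted output, n4 stuck-at-1, n4 inverted output, n5 stuck-at-0, n5 inverted output} — 8 in all.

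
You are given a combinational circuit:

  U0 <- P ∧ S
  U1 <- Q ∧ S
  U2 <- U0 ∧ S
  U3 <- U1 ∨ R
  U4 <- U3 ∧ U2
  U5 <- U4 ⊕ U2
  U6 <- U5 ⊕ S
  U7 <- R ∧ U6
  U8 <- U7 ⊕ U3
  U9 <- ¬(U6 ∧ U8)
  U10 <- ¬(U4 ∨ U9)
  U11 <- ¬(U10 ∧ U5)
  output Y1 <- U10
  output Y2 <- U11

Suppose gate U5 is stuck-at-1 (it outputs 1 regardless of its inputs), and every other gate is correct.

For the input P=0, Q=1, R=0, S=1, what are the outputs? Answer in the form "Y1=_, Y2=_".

Y1=0, Y2=1

Propagate with U5 forced: U0=0, U1=1, U2=0, U3=1, U4=0, U5=1 [stuck-at-1], U6=0, U7=0, U8=1, U9=1, U10=0, U11=1.
So the outputs are Y1=0, Y2=1. (Without the fault they would be Y1=1, Y2=1.)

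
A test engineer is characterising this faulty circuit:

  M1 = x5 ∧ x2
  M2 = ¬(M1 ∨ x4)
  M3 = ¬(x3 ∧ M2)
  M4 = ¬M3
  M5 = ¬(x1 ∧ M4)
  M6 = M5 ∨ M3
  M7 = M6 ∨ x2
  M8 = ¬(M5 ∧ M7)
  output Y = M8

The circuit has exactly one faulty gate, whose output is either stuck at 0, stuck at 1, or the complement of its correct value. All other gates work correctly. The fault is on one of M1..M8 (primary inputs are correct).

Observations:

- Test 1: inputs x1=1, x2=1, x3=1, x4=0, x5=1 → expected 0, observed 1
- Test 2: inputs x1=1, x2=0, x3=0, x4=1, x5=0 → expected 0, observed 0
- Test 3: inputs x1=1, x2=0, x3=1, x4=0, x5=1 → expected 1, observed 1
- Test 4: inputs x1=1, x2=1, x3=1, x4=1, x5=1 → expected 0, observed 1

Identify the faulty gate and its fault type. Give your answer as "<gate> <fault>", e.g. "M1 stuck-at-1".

M2 stuck-at-1

Fault-free values for test 1 (x1=1, x2=1, x3=1, x4=0, x5=1): M1=1, M2=0, M3=1, M4=0, M5=1, M6=1, M7=1, M8=0, giving Y=0. Observed 1.
Test 1: faults giving observed 1 are {M1 stuck-at-0, M1 inverted output, M2 stuck-at-1, M2 inverted output, M3 stuck-at-0, M3 inverted output, M4 stuck-at-1, M4 inverted output, M5 stuck-at-0, M5 inverted output, M7 stuck-at-0, M7 inverted output, M8 stuck-at-1, M8 inverted output}.
Test 2 (x1=1, x2=0, x3=0, x4=1, x5=0): fault-free M1=0, M2=0, M3=1, M4=0, M5=1, M6=1, M7=1, M8=0 → 0; observed 0. Eliminates M3 stuck-at-0, M3 inverted output, M4 stuck-at-1, M4 inverted output, M5 stuck-at-0, M5 inverted output, M7 stuck-at-0, M7 inverted output, M8 stuck-at-1, M8 inverted output.
Test 3 (x1=1, x2=0, x3=1, x4=0, x5=1): fault-free M1=0, M2=1, M3=0, M4=1, M5=0, M6=0, M7=0, M8=1 → 1; observed 1. Eliminates M1 inverted output, M2 inverted output.
Test 4 (x1=1, x2=1, x3=1, x4=1, x5=1): fault-free M1=1, M2=0, M3=1, M4=0, M5=1, M6=1, M7=1, M8=0 → 0; observed 1. Eliminates M1 stuck-at-0.
Only M2 stuck-at-1 is consistent with every test.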